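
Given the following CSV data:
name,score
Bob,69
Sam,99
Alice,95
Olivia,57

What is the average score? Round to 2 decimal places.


Scores: 69, 99, 95, 57
Sum = 320
Count = 4
Average = 320 / 4 = 80.00

ANSWER: 80.00


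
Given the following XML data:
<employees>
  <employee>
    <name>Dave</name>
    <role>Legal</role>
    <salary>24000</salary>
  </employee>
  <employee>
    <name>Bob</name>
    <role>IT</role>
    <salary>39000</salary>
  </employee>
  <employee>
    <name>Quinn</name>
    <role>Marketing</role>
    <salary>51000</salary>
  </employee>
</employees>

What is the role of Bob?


Searching for <employee> with <name>Bob</name>
Found at position 2
<role>IT</role>

ANSWER: IT


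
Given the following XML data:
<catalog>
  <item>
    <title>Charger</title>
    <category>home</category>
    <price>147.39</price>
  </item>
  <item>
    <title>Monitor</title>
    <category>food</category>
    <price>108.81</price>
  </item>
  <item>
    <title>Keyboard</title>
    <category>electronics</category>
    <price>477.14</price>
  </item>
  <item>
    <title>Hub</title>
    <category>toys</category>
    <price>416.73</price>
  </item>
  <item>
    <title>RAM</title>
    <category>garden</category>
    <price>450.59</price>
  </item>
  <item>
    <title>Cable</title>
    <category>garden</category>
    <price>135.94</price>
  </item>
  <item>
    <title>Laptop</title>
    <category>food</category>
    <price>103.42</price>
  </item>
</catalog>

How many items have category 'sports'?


Scanning <item> elements for <category>sports</category>:
Count: 0

ANSWER: 0


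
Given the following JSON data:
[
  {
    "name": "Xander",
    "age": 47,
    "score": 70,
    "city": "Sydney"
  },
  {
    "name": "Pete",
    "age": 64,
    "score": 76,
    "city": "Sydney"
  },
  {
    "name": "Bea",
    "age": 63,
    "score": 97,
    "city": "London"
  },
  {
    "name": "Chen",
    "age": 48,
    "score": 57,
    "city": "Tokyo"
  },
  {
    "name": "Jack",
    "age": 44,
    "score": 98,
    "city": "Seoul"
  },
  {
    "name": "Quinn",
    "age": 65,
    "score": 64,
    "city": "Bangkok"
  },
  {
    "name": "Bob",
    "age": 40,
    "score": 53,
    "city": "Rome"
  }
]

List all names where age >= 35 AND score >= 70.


Checking both conditions:
  Xander (age=47, score=70) -> YES
  Pete (age=64, score=76) -> YES
  Bea (age=63, score=97) -> YES
  Chen (age=48, score=57) -> no
  Jack (age=44, score=98) -> YES
  Quinn (age=65, score=64) -> no
  Bob (age=40, score=53) -> no


ANSWER: Xander, Pete, Bea, Jack


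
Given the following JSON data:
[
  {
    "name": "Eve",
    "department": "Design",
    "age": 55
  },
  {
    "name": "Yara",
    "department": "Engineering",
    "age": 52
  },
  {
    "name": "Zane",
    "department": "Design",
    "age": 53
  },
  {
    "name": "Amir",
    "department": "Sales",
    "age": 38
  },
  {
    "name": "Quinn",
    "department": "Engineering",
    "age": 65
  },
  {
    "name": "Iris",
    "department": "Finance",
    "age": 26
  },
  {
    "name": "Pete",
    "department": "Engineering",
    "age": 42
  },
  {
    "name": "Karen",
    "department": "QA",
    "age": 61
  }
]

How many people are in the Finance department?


Scanning records for department = Finance
  Record 5: Iris
Count: 1

ANSWER: 1


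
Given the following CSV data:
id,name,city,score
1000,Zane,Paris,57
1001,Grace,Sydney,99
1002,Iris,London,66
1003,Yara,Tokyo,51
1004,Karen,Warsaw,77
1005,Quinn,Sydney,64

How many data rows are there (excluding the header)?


Counting rows (excluding header):
Header: id,name,city,score
Data rows: 6

ANSWER: 6


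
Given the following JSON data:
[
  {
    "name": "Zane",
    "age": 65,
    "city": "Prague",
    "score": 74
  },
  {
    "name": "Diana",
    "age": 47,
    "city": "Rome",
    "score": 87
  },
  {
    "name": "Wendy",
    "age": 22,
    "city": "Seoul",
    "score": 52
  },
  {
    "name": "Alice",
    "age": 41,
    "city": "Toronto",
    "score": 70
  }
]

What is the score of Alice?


Looking up record where name = Alice
Record index: 3
Field 'score' = 70

ANSWER: 70


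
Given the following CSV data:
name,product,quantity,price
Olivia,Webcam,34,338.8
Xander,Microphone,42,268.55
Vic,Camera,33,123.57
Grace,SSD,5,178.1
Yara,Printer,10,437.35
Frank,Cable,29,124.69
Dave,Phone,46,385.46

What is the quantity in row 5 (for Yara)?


Row 5: Yara
Column 'quantity' = 10

ANSWER: 10


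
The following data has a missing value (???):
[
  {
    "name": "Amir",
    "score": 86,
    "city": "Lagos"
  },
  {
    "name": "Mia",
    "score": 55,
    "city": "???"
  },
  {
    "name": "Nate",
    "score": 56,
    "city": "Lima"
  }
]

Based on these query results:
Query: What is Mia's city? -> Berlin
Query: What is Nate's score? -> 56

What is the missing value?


The missing value is Mia's city
From query: Mia's city = Berlin

ANSWER: Berlin


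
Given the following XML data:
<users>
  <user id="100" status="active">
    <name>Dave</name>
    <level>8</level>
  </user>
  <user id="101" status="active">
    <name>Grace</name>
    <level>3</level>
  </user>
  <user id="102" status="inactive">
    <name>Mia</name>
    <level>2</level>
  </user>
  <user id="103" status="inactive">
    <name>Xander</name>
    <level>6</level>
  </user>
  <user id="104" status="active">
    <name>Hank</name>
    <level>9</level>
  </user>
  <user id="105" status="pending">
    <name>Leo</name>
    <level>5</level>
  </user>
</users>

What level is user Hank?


Finding user: Hank
<level>9</level>

ANSWER: 9


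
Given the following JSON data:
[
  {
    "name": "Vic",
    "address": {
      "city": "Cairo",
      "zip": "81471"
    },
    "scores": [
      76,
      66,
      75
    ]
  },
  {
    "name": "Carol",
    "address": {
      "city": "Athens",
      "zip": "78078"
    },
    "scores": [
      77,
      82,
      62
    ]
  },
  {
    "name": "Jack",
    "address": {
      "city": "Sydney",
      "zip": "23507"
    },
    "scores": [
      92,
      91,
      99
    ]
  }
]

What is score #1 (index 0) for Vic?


Path: records[0].scores[0]
Value: 76

ANSWER: 76


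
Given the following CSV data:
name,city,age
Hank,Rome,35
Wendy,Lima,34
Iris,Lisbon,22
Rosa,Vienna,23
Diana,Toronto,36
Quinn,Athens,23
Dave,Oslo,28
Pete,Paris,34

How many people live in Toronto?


Scanning city column for 'Toronto':
  Row 5: Diana -> MATCH
Total matches: 1

ANSWER: 1


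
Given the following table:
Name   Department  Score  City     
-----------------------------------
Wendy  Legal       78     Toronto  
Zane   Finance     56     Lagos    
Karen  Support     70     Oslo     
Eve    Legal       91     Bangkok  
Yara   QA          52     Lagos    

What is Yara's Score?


Row 5: Yara
Score = 52

ANSWER: 52


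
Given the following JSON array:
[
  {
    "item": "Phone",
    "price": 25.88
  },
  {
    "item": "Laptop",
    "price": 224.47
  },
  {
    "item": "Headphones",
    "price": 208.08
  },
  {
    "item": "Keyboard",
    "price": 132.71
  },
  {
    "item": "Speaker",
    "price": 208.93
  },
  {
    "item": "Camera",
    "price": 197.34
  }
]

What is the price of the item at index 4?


Array index 4 -> Speaker
price = 208.93

ANSWER: 208.93


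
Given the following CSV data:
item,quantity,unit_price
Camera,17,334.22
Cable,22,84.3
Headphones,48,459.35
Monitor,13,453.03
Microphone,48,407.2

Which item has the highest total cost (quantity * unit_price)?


Computing row totals:
  Camera: 5681.74
  Cable: 1854.6
  Headphones: 22048.8
  Monitor: 5889.39
  Microphone: 19545.6
Maximum: Headphones (22048.8)

ANSWER: Headphones


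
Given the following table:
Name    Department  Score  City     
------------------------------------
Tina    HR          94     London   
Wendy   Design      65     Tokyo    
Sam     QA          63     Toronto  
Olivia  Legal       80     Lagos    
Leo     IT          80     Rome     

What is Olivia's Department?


Row 4: Olivia
Department = Legal

ANSWER: Legal


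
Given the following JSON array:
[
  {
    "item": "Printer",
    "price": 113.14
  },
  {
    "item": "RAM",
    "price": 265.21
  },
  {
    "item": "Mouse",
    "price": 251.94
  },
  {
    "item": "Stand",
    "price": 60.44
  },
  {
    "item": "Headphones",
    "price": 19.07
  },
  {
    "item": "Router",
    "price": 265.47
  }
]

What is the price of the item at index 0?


Array index 0 -> Printer
price = 113.14

ANSWER: 113.14


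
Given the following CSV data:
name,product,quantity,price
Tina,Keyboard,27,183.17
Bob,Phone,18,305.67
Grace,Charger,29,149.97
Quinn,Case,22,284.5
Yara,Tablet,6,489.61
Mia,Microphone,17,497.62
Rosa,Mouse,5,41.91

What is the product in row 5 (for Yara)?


Row 5: Yara
Column 'product' = Tablet

ANSWER: Tablet


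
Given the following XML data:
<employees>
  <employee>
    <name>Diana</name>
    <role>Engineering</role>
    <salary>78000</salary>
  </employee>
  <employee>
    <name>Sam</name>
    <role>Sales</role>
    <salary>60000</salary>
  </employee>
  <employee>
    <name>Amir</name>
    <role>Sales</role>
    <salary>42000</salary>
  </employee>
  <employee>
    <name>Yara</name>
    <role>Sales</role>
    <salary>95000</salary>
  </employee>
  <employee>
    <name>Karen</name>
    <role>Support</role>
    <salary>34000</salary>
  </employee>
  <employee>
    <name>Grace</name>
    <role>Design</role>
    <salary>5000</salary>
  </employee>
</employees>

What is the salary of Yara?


Searching for <employee> with <name>Yara</name>
Found at position 4
<salary>95000</salary>

ANSWER: 95000


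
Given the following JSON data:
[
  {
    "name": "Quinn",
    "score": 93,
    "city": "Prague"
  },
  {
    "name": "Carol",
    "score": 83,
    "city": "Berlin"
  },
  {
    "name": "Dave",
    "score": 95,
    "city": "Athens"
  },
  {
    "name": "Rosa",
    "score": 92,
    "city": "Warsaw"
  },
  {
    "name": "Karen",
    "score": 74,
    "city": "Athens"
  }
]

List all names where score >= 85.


Filtering records where score >= 85:
  Quinn (score=93) -> YES
  Carol (score=83) -> no
  Dave (score=95) -> YES
  Rosa (score=92) -> YES
  Karen (score=74) -> no


ANSWER: Quinn, Dave, Rosa


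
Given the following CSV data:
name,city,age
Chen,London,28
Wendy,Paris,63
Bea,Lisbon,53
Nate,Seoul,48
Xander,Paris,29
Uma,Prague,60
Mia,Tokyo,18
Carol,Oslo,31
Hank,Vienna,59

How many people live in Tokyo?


Scanning city column for 'Tokyo':
  Row 7: Mia -> MATCH
Total matches: 1

ANSWER: 1


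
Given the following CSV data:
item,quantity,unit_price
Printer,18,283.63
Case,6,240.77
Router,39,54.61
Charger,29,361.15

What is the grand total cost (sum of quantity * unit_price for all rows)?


Computing row totals:
  Printer: 18 * 283.63 = 5105.34
  Case: 6 * 240.77 = 1444.62
  Router: 39 * 54.61 = 2129.79
  Charger: 29 * 361.15 = 10473.35
Grand total = 5105.34 + 1444.62 + 2129.79 + 10473.35 = 19153.1

ANSWER: 19153.1


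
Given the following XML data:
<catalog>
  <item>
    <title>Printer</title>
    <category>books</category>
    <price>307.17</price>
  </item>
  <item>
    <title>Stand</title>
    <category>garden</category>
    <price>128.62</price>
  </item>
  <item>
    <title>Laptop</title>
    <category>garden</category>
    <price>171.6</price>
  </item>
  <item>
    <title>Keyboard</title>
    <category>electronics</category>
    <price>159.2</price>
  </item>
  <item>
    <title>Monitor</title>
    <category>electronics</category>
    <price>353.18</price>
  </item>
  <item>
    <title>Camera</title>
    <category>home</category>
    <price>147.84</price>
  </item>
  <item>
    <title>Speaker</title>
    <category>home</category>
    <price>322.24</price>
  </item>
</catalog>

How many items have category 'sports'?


Scanning <item> elements for <category>sports</category>:
Count: 0

ANSWER: 0


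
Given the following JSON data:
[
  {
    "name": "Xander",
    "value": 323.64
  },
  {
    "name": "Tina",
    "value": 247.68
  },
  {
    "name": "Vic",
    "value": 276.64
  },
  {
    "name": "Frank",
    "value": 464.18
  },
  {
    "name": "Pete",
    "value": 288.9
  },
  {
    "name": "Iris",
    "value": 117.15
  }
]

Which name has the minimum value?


Comparing values:
  Xander: 323.64
  Tina: 247.68
  Vic: 276.64
  Frank: 464.18
  Pete: 288.9
  Iris: 117.15
Minimum: Iris (117.15)

ANSWER: Iris


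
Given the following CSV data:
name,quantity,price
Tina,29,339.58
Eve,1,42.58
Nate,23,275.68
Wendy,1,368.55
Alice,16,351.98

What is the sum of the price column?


Values in 'price' column:
  Row 1: 339.58
  Row 2: 42.58
  Row 3: 275.68
  Row 4: 368.55
  Row 5: 351.98
Sum = 339.58 + 42.58 + 275.68 + 368.55 + 351.98 = 1378.37

ANSWER: 1378.37


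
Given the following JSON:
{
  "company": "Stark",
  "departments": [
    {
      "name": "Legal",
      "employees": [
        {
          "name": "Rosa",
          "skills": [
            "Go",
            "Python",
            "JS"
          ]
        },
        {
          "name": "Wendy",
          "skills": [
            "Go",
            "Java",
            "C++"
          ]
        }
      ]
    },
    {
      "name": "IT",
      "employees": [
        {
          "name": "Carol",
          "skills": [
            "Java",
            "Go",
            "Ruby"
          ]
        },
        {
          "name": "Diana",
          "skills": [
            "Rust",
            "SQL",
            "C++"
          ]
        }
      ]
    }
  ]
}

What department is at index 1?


Path: departments[1].name
Value: IT

ANSWER: IT


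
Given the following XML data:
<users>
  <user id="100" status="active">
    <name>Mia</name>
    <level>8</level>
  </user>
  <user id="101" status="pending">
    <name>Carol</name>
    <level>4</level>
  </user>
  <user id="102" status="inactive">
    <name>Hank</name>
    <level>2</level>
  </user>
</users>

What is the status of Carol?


Finding user with name = Carol
user id="101" status="pending"

ANSWER: pending


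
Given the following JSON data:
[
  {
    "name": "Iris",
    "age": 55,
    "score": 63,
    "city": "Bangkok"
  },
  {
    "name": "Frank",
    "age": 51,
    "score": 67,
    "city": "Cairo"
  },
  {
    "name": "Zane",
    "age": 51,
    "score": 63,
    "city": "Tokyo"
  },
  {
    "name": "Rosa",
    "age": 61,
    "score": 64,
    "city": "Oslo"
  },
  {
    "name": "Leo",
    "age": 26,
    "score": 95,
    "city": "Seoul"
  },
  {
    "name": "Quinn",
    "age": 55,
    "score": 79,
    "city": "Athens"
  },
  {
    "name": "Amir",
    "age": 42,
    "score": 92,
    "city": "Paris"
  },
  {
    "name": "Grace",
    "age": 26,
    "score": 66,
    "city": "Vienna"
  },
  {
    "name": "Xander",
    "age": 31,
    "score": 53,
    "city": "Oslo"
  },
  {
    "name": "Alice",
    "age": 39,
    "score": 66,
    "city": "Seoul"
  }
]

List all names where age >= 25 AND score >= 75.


Checking both conditions:
  Iris (age=55, score=63) -> no
  Frank (age=51, score=67) -> no
  Zane (age=51, score=63) -> no
  Rosa (age=61, score=64) -> no
  Leo (age=26, score=95) -> YES
  Quinn (age=55, score=79) -> YES
  Amir (age=42, score=92) -> YES
  Grace (age=26, score=66) -> no
  Xander (age=31, score=53) -> no
  Alice (age=39, score=66) -> no


ANSWER: Leo, Quinn, Amir


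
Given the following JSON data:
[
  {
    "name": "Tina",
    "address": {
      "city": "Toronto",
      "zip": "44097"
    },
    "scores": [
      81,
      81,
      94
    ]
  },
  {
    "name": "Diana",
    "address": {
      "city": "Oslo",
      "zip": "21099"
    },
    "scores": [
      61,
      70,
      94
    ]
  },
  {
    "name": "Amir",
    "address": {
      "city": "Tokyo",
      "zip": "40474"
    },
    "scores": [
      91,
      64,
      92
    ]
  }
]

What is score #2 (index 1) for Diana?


Path: records[1].scores[1]
Value: 70

ANSWER: 70


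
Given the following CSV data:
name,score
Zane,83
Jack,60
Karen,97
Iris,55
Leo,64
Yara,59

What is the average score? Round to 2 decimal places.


Scores: 83, 60, 97, 55, 64, 59
Sum = 418
Count = 6
Average = 418 / 6 = 69.67

ANSWER: 69.67


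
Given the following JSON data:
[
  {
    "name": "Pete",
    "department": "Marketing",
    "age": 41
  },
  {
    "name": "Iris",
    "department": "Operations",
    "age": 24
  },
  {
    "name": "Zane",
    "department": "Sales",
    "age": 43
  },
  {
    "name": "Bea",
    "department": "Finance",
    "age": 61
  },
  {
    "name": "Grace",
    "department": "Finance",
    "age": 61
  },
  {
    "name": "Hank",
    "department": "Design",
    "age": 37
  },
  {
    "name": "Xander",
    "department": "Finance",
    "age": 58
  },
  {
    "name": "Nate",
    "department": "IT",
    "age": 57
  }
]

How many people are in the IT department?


Scanning records for department = IT
  Record 7: Nate
Count: 1

ANSWER: 1


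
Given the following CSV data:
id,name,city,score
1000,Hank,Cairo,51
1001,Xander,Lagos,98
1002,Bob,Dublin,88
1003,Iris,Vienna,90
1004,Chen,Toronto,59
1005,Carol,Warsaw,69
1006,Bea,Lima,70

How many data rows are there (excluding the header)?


Counting rows (excluding header):
Header: id,name,city,score
Data rows: 7

ANSWER: 7


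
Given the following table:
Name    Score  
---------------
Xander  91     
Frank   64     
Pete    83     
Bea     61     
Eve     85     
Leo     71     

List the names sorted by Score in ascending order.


Sorting by Score (ascending):
  Bea: 61
  Frank: 64
  Leo: 71
  Pete: 83
  Eve: 85
  Xander: 91


ANSWER: Bea, Frank, Leo, Pete, Eve, Xander


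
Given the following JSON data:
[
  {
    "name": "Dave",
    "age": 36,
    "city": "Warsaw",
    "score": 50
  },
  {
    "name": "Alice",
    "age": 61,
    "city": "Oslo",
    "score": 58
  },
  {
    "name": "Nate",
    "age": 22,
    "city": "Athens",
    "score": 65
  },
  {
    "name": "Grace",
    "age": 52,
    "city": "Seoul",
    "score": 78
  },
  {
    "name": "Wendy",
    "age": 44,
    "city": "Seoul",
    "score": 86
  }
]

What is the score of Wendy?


Looking up record where name = Wendy
Record index: 4
Field 'score' = 86

ANSWER: 86


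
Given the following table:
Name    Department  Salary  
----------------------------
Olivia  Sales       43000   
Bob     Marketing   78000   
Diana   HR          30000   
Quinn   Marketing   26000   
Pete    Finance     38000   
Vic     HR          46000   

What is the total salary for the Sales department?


Sales department members:
  Olivia: 43000
Total = 43000 = 43000

ANSWER: 43000


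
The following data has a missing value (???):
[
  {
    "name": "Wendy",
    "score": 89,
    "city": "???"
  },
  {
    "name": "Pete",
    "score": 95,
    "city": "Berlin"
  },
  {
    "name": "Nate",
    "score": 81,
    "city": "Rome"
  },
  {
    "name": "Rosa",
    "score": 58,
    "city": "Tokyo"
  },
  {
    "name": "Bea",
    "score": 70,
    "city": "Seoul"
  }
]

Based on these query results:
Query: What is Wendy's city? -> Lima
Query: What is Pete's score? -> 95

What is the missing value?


The missing value is Wendy's city
From query: Wendy's city = Lima

ANSWER: Lima


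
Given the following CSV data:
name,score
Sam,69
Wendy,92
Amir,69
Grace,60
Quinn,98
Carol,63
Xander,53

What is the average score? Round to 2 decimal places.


Scores: 69, 92, 69, 60, 98, 63, 53
Sum = 504
Count = 7
Average = 504 / 7 = 72.00

ANSWER: 72.00


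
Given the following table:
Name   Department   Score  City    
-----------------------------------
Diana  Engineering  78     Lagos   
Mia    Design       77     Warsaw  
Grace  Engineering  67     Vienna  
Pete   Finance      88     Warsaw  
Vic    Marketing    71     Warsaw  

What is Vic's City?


Row 5: Vic
City = Warsaw

ANSWER: Warsaw


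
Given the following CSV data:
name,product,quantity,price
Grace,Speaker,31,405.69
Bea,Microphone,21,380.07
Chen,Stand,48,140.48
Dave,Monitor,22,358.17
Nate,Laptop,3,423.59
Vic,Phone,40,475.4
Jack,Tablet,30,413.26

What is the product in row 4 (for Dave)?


Row 4: Dave
Column 'product' = Monitor

ANSWER: Monitor


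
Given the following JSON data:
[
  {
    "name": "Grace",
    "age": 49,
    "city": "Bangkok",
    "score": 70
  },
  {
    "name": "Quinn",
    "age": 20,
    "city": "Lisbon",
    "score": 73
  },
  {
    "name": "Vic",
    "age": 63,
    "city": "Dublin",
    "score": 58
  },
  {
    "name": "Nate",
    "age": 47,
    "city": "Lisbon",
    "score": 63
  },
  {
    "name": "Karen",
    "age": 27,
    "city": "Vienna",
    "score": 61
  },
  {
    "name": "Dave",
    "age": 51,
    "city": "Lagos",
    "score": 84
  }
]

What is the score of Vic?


Looking up record where name = Vic
Record index: 2
Field 'score' = 58

ANSWER: 58


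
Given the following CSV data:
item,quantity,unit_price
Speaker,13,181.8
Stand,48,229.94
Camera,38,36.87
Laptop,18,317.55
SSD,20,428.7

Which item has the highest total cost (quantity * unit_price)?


Computing row totals:
  Speaker: 2363.4
  Stand: 11037.12
  Camera: 1401.06
  Laptop: 5715.9
  SSD: 8574.0
Maximum: Stand (11037.12)

ANSWER: Stand


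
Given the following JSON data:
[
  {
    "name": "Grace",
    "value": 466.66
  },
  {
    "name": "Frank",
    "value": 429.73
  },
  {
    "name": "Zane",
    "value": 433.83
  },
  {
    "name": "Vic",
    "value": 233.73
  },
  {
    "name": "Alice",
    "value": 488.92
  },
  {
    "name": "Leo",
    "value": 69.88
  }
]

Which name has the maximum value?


Comparing values:
  Grace: 466.66
  Frank: 429.73
  Zane: 433.83
  Vic: 233.73
  Alice: 488.92
  Leo: 69.88
Maximum: Alice (488.92)

ANSWER: Alice


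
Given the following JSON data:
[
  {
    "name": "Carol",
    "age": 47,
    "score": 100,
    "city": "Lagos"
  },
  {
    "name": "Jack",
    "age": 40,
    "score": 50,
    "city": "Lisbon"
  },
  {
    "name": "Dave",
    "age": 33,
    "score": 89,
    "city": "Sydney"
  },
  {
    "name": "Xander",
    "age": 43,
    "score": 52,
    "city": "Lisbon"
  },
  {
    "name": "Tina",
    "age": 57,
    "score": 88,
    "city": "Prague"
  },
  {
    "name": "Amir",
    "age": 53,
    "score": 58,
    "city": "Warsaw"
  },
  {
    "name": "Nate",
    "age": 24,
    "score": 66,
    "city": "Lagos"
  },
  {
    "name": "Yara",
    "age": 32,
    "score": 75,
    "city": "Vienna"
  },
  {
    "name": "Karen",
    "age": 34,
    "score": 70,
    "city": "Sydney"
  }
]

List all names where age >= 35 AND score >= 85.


Checking both conditions:
  Carol (age=47, score=100) -> YES
  Jack (age=40, score=50) -> no
  Dave (age=33, score=89) -> no
  Xander (age=43, score=52) -> no
  Tina (age=57, score=88) -> YES
  Amir (age=53, score=58) -> no
  Nate (age=24, score=66) -> no
  Yara (age=32, score=75) -> no
  Karen (age=34, score=70) -> no


ANSWER: Carol, Tina


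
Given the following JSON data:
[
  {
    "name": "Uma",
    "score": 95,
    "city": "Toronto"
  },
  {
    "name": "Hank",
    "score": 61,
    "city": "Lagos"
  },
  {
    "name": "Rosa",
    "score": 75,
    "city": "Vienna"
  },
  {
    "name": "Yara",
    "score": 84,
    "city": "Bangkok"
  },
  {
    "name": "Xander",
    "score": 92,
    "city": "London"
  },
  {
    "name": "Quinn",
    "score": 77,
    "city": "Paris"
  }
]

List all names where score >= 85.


Filtering records where score >= 85:
  Uma (score=95) -> YES
  Hank (score=61) -> no
  Rosa (score=75) -> no
  Yara (score=84) -> no
  Xander (score=92) -> YES
  Quinn (score=77) -> no


ANSWER: Uma, Xander


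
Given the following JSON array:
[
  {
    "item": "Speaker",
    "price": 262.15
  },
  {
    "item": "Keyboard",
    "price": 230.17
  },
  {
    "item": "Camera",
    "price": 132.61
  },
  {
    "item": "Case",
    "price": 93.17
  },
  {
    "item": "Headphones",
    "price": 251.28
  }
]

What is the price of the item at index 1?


Array index 1 -> Keyboard
price = 230.17

ANSWER: 230.17


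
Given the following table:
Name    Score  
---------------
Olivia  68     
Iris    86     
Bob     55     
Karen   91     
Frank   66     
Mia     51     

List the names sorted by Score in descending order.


Sorting by Score (descending):
  Karen: 91
  Iris: 86
  Olivia: 68
  Frank: 66
  Bob: 55
  Mia: 51


ANSWER: Karen, Iris, Olivia, Frank, Bob, Mia


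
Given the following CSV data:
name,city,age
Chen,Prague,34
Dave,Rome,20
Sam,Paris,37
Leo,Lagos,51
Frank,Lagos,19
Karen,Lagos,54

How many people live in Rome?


Scanning city column for 'Rome':
  Row 2: Dave -> MATCH
Total matches: 1

ANSWER: 1


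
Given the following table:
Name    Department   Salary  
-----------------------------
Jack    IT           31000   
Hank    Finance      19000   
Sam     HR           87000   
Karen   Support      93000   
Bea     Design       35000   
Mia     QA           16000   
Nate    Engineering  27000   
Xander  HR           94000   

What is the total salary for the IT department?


IT department members:
  Jack: 31000
Total = 31000 = 31000

ANSWER: 31000


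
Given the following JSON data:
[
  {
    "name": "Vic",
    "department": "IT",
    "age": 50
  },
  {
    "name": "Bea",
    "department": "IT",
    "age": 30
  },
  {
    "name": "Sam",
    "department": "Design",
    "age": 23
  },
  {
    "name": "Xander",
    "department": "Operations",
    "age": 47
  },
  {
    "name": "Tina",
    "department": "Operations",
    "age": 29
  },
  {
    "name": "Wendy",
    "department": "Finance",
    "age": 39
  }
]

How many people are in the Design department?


Scanning records for department = Design
  Record 2: Sam
Count: 1

ANSWER: 1


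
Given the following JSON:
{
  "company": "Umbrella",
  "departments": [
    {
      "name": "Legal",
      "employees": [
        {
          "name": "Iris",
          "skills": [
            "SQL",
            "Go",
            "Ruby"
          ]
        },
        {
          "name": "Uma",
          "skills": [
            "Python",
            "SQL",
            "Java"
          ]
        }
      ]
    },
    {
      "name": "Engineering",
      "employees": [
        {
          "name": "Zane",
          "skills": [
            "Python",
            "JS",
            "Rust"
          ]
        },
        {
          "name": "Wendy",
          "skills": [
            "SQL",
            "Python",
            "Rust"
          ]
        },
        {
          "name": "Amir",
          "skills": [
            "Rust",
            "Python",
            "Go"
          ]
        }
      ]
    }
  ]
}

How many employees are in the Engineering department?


Path: departments[1].employees
Count: 3

ANSWER: 3


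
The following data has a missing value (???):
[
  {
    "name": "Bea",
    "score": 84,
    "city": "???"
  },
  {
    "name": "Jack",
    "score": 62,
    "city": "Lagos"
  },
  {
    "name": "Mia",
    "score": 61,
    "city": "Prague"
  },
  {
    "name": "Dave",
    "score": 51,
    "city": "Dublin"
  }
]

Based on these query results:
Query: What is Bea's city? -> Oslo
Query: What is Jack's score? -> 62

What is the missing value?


The missing value is Bea's city
From query: Bea's city = Oslo

ANSWER: Oslo


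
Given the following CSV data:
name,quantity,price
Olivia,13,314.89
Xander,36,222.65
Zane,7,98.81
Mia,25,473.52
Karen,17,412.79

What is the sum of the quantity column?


Values in 'quantity' column:
  Row 1: 13
  Row 2: 36
  Row 3: 7
  Row 4: 25
  Row 5: 17
Sum = 13 + 36 + 7 + 25 + 17 = 98

ANSWER: 98


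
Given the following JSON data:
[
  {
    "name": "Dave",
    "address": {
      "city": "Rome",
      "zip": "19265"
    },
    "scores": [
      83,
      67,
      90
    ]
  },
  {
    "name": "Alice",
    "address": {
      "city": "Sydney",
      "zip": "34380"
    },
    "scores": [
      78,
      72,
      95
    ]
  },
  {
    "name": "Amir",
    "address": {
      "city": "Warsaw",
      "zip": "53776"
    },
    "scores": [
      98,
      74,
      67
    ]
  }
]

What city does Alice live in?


Path: records[1].address.city
Value: Sydney

ANSWER: Sydney


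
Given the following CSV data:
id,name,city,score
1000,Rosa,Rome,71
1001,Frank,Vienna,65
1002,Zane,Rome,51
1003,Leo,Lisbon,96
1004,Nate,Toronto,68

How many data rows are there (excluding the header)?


Counting rows (excluding header):
Header: id,name,city,score
Data rows: 5

ANSWER: 5


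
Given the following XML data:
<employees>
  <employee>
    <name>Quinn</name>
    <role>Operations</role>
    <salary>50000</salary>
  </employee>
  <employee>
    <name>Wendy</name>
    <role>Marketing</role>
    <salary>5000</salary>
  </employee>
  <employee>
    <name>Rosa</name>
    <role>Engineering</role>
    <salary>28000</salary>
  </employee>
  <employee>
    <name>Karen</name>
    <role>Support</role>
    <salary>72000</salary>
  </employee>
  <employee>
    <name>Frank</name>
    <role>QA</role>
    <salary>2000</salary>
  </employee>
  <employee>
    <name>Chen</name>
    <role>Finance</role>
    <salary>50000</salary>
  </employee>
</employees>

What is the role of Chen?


Searching for <employee> with <name>Chen</name>
Found at position 6
<role>Finance</role>

ANSWER: Finance


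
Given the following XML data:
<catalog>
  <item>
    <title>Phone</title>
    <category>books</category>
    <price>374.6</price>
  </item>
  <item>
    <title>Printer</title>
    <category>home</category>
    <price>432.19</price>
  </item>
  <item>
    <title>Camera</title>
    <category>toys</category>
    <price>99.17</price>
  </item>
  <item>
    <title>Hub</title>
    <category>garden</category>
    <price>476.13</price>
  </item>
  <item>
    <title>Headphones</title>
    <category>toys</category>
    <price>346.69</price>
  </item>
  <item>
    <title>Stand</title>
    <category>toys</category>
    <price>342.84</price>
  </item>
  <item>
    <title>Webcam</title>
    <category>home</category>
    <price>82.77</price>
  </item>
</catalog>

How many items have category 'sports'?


Scanning <item> elements for <category>sports</category>:
Count: 0

ANSWER: 0


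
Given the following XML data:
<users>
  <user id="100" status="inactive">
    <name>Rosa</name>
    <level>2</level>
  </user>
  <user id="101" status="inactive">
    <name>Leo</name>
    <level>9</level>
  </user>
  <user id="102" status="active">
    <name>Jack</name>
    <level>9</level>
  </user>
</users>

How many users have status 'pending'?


Counting users with status='pending':
Count: 0

ANSWER: 0


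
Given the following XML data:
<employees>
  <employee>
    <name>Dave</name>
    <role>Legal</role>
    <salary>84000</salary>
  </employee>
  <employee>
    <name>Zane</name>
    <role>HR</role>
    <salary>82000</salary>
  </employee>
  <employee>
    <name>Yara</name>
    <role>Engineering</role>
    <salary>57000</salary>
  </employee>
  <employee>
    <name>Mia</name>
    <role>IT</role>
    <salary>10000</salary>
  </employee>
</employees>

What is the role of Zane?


Searching for <employee> with <name>Zane</name>
Found at position 2
<role>HR</role>

ANSWER: HR


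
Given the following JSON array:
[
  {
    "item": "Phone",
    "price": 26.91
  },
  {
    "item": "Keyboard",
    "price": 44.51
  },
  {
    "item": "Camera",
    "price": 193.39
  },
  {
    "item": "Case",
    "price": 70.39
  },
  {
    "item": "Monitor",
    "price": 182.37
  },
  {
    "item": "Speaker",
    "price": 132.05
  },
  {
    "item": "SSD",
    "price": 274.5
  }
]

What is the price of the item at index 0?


Array index 0 -> Phone
price = 26.91

ANSWER: 26.91


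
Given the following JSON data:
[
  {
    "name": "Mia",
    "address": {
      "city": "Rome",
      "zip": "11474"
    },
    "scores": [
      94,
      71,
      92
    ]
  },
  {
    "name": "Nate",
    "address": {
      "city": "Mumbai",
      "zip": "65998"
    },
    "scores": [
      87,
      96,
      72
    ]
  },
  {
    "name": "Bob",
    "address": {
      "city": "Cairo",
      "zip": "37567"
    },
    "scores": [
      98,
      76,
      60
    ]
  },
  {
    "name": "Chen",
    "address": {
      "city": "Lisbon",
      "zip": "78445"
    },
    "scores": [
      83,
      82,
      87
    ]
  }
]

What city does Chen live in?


Path: records[3].address.city
Value: Lisbon

ANSWER: Lisbon


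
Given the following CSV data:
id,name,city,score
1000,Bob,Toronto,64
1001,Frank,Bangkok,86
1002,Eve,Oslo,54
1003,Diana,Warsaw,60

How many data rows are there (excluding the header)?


Counting rows (excluding header):
Header: id,name,city,score
Data rows: 4

ANSWER: 4


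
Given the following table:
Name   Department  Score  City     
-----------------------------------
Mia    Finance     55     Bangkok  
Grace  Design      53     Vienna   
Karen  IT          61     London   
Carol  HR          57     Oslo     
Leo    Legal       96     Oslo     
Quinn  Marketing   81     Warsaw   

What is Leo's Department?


Row 5: Leo
Department = Legal

ANSWER: Legal


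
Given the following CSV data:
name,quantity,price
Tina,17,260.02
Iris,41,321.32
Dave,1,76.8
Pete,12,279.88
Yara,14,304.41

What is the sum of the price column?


Values in 'price' column:
  Row 1: 260.02
  Row 2: 321.32
  Row 3: 76.8
  Row 4: 279.88
  Row 5: 304.41
Sum = 260.02 + 321.32 + 76.8 + 279.88 + 304.41 = 1242.43

ANSWER: 1242.43


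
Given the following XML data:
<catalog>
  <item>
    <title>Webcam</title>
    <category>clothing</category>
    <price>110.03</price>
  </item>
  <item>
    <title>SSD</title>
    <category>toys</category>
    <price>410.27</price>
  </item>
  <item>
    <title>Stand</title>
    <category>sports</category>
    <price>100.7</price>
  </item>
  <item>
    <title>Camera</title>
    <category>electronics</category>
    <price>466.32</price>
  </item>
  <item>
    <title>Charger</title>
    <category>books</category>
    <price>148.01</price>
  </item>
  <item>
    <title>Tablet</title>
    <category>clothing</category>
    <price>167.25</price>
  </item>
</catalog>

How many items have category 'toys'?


Scanning <item> elements for <category>toys</category>:
  Item 2: SSD -> MATCH
Count: 1

ANSWER: 1


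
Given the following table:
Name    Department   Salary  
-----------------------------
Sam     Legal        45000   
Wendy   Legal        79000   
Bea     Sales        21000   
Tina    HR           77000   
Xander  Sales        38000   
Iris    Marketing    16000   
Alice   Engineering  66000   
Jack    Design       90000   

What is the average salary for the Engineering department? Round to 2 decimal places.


Engineering department members:
  Alice: 66000
Sum = 66000
Count = 1
Average = 66000 / 1 = 66000.00

ANSWER: 66000.00


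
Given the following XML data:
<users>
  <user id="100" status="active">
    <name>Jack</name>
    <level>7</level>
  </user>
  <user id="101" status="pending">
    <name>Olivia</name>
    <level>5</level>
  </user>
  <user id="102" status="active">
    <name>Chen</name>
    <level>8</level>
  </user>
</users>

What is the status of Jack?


Finding user with name = Jack
user id="100" status="active"

ANSWER: active


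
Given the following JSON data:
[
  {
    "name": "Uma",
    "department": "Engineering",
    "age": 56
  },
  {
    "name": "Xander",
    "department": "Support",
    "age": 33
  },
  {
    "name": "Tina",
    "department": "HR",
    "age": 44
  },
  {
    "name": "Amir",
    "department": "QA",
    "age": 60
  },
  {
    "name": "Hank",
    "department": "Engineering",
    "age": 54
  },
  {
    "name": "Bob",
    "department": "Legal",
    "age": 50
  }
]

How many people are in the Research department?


Scanning records for department = Research
  No matches found
Count: 0

ANSWER: 0


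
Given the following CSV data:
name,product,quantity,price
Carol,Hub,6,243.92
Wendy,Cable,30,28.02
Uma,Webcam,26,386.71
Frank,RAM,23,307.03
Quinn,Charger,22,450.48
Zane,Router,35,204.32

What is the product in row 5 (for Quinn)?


Row 5: Quinn
Column 'product' = Charger

ANSWER: Charger


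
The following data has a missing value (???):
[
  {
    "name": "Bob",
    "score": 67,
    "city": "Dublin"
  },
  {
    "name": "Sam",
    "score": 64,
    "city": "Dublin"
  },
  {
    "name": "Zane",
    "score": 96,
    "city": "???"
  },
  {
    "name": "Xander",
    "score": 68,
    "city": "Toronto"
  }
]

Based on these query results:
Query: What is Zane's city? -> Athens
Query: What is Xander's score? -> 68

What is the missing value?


The missing value is Zane's city
From query: Zane's city = Athens

ANSWER: Athens


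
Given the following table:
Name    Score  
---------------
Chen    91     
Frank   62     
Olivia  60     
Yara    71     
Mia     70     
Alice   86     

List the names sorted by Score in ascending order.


Sorting by Score (ascending):
  Olivia: 60
  Frank: 62
  Mia: 70
  Yara: 71
  Alice: 86
  Chen: 91


ANSWER: Olivia, Frank, Mia, Yara, Alice, Chen


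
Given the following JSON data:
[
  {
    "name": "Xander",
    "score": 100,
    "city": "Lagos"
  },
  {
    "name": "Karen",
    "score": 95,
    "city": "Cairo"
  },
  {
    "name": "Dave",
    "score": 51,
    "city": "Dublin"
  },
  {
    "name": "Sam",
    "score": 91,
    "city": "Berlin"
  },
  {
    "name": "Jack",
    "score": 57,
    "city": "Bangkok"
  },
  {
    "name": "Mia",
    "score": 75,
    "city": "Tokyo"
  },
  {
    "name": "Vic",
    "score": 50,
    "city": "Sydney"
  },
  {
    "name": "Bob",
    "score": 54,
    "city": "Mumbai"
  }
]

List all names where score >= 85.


Filtering records where score >= 85:
  Xander (score=100) -> YES
  Karen (score=95) -> YES
  Dave (score=51) -> no
  Sam (score=91) -> YES
  Jack (score=57) -> no
  Mia (score=75) -> no
  Vic (score=50) -> no
  Bob (score=54) -> no


ANSWER: Xander, Karen, Sam


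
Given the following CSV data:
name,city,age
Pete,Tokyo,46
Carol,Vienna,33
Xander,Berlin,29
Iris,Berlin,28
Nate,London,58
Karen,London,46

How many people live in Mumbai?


Scanning city column for 'Mumbai':
Total matches: 0

ANSWER: 0


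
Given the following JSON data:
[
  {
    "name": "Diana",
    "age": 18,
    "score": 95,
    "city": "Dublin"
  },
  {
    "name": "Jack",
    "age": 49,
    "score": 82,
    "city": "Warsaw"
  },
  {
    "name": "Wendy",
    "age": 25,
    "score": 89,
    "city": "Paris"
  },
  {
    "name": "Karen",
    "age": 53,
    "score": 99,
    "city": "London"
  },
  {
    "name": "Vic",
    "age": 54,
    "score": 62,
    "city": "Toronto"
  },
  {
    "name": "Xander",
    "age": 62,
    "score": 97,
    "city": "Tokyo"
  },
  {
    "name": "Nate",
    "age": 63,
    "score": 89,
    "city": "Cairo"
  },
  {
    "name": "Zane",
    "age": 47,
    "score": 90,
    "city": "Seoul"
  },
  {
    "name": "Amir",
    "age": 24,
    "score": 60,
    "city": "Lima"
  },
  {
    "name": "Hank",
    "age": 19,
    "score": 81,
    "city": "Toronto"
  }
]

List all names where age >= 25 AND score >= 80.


Checking both conditions:
  Diana (age=18, score=95) -> no
  Jack (age=49, score=82) -> YES
  Wendy (age=25, score=89) -> YES
  Karen (age=53, score=99) -> YES
  Vic (age=54, score=62) -> no
  Xander (age=62, score=97) -> YES
  Nate (age=63, score=89) -> YES
  Zane (age=47, score=90) -> YES
  Amir (age=24, score=60) -> no
  Hank (age=19, score=81) -> no


ANSWER: Jack, Wendy, Karen, Xander, Nate, Zane


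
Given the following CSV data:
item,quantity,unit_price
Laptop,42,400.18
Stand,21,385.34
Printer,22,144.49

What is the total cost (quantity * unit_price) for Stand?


Row: Stand
quantity = 21
unit_price = 385.34
total = 21 * 385.34 = 8092.14

ANSWER: 8092.14


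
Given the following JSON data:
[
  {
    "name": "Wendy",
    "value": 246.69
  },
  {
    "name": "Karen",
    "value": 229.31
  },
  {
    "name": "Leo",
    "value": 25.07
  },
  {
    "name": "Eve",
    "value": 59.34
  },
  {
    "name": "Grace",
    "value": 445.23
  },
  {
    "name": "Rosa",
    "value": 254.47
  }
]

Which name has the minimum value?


Comparing values:
  Wendy: 246.69
  Karen: 229.31
  Leo: 25.07
  Eve: 59.34
  Grace: 445.23
  Rosa: 254.47
Minimum: Leo (25.07)

ANSWER: Leo


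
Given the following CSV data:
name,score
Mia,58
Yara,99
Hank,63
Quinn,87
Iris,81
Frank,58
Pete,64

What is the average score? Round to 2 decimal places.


Scores: 58, 99, 63, 87, 81, 58, 64
Sum = 510
Count = 7
Average = 510 / 7 = 72.86

ANSWER: 72.86


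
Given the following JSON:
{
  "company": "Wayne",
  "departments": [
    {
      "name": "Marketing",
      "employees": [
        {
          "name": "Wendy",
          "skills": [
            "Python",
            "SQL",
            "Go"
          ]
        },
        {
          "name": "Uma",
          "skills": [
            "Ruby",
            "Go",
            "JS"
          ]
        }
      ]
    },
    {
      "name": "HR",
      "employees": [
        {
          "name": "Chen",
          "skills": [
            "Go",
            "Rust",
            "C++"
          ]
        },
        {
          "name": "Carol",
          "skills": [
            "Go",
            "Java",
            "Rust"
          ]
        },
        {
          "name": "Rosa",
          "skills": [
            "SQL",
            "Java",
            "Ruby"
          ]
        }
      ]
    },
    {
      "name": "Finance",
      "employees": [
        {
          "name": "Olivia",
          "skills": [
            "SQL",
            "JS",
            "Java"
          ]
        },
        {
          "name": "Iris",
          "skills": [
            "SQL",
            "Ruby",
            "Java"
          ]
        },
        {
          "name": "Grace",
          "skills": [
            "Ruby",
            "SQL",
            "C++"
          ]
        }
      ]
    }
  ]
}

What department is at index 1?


Path: departments[1].name
Value: HR

ANSWER: HR
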